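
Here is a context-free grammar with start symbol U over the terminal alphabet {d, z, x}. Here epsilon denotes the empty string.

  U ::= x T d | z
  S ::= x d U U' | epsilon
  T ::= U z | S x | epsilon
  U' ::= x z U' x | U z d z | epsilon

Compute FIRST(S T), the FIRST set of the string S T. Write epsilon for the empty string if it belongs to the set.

FIRST(U) = {x, z}
FIRST(S) = {epsilon, x}
FIRST(T) = {epsilon, x, z}  (via U z, S x)
FIRST(U') = {epsilon, x, z}  (via U z d z)
FIRST(S T): take FIRST of each symbol in turn, carrying on past any symbol whose FIRST contains epsilon; result {epsilon, x, z}.

{epsilon, x, z}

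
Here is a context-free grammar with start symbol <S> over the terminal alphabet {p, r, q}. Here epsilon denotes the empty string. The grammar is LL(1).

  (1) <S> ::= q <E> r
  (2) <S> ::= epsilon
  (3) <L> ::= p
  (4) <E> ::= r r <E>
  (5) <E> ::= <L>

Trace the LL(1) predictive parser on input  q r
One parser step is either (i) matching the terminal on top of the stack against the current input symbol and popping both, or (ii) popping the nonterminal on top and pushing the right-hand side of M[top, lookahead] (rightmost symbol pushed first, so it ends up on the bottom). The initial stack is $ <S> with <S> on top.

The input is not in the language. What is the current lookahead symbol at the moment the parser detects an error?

     Stack        Input  Action
  1  $ <S>        q r $  expand <S> ::= q <E> r
  2  $ r <E> q    q r $  match q
  3  $ r <E>      r $    expand <E> ::= r r <E>
  4  $ r <E> r r  r $    match r
  5  $ r <E> r    $      error: top is terminal r but lookahead is $

$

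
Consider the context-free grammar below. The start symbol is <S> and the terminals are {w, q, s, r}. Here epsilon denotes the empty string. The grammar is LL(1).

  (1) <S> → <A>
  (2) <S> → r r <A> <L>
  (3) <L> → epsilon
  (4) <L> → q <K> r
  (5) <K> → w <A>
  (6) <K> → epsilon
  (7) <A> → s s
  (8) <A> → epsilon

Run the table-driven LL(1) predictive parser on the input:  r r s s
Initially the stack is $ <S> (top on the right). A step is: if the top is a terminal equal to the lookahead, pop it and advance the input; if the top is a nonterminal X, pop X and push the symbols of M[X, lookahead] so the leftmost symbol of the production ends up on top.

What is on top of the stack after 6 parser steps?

<L>

     Stack          Input      Action
  1  $ <S>          r r s s $  expand <S> → r r <A> <L>
  2  $ <L> <A> r r  r r s s $  match r
  3  $ <L> <A> r    r s s $    match r
  4  $ <L> <A>      s s $      expand <A> → s s
  5  $ <L> s s      s s $      match s
  6  $ <L> s        s $        match s
Stack after step 6: $ <L> (top = <L>).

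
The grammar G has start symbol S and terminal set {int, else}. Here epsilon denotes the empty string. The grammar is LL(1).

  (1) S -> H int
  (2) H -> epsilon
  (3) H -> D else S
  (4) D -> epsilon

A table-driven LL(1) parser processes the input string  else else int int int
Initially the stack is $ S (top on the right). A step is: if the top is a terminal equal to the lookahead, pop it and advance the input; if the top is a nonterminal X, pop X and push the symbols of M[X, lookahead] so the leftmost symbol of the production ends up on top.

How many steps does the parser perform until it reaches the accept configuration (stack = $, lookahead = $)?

step 1: stack=$ S  input=else else int int int $  — expand S -> H int
step 2: stack=$ int H  input=else else int int int $  — expand H -> D else S
step 3: stack=$ int S else D  input=else else int int int $  — expand D -> epsilon
step 4: stack=$ int S else  input=else else int int int $  — match else
step 5: stack=$ int S  input=else int int int $  — expand S -> H int
step 6: stack=$ int int H  input=else int int int $  — expand H -> D else S
step 7: stack=$ int int S else D  input=else int int int $  — expand D -> epsilon
step 8: stack=$ int int S else  input=else int int int $  — match else
step 9: stack=$ int int S  input=int int int $  — expand S -> H int
step 10: stack=$ int int int H  input=int int int $  — expand H -> epsilon
step 11: stack=$ int int int  input=int int int $  — match int
step 12: stack=$ int int  input=int int $  — match int
step 13: stack=$ int  input=int $  — match int
Accept reached after 13 steps.

13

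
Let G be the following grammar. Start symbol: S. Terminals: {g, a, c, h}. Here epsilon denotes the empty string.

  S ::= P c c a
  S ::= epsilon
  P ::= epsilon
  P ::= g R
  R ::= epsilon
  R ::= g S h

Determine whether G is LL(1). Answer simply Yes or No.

FIRST(S) = {epsilon, c, g}
FIRST(P) = {epsilon, g}
FIRST(R) = {epsilon, g}
FOLLOW(S) = {$, h}
FOLLOW(P) = {c}
FOLLOW(R) = {c}
Each cell of M receives at most one production.

Yes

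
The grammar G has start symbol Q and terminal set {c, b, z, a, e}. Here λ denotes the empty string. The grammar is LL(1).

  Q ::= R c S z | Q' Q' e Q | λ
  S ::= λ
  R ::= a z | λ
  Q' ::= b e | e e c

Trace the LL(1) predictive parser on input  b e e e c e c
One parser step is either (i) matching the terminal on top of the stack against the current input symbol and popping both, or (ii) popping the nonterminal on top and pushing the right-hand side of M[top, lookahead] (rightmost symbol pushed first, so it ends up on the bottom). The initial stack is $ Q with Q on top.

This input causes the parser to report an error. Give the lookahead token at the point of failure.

step 1: stack=$ Q  input=b e e e c e c $  — expand Q ::= Q' Q' e Q
step 2: stack=$ Q e Q' Q'  input=b e e e c e c $  — expand Q' ::= b e
step 3: stack=$ Q e Q' e b  input=b e e e c e c $  — match b
step 4: stack=$ Q e Q' e  input=e e e c e c $  — match e
step 5: stack=$ Q e Q'  input=e e c e c $  — expand Q' ::= e e c
step 6: stack=$ Q e c e e  input=e e c e c $  — match e
step 7: stack=$ Q e c e  input=e c e c $  — match e
step 8: stack=$ Q e c  input=c e c $  — match c
step 9: stack=$ Q e  input=e c $  — match e
step 10: stack=$ Q  input=c $  — expand Q ::= R c S z
step 11: stack=$ z S c R  input=c $  — expand R ::= λ
step 12: stack=$ z S c  input=c $  — match c
step 13: stack=$ z S  input=$  — error: M[S, $] is empty

$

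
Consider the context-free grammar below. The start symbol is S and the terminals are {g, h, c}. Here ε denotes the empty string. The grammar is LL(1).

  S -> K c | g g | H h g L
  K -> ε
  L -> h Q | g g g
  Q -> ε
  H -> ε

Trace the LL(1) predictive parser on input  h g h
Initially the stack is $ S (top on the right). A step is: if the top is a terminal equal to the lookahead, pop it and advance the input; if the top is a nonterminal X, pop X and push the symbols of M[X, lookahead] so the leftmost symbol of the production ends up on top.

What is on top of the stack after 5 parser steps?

step 1: stack=$ S  input=h g h $  — expand S -> H h g L
step 2: stack=$ L g h H  input=h g h $  — expand H -> ε
step 3: stack=$ L g h  input=h g h $  — match h
step 4: stack=$ L g  input=g h $  — match g
step 5: stack=$ L  input=h $  — expand L -> h Q
Stack after step 5: $ Q h (top = h).

h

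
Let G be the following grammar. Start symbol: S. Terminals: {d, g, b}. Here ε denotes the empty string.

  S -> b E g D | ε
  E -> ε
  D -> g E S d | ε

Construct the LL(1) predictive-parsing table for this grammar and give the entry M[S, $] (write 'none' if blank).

FIRST(S): from S->b E g D we get {b}; from S->ε we get {ε}. So FIRST(S) = {ε, b}.
FIRST(E): from E->ε we get {ε}. So FIRST(E) = {ε}.
FIRST(D): from D->g E S d we get {g}; from D->ε we get {ε}. So FIRST(D) = {ε, g}.
FOLLOW(S) includes $ since S is the start symbol.
FOLLOW(S): in D->g E S d, S is followed by d with FIRST {d}. Thus FOLLOW(S) = {$, d}.
For S -> b E g D: FIRST(b E g D) = {b}, so it goes in M[S, t] for t ∈ {b}.
For S -> ε: FIRST(ε) = {ε}, so it goes in M[S, t] for t ∈ {}; since ε ∈ FIRST, also for every t ∈ FOLLOW(S) = {$, d}.

S -> ε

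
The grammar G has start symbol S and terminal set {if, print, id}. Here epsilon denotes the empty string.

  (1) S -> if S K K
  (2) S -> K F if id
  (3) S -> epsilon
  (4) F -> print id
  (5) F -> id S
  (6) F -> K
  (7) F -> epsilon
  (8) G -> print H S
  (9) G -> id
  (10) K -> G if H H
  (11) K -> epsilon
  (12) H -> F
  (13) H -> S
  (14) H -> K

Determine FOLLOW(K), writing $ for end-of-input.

{$, id, if, print}

FIRST(G) = {id, print}
FIRST(K) = {epsilon, id, print}  (via G if H H)
FIRST(F) = {epsilon, id, print}  (via K)
FIRST(S) = {epsilon, id, if, print}  (via K F if id)
FIRST(H) = {epsilon, id, if, print}  (via F, S, K)
FOLLOW(S) includes $ since S is the start symbol.
FOLLOW(G): in K->G if H H, G is followed by if H H with FIRST {if}. Thus FOLLOW(G) = {if}.
FOLLOW(S): in S->if S K K, S is followed by K K with FIRST {epsilon, id, print}; in S->if S K K, the suffix after S is nullable (adds nothing new); in F->id S, the suffix after S is empty, so FOLLOW(S) ⊇ FOLLOW(F) = {$, id, if, print}; in G->print H S, the suffix after S is empty, so FOLLOW(S) ⊇ FOLLOW(G) = {if}; in H->S, the suffix after S is empty, so FOLLOW(S) ⊇ FOLLOW(H) = {$, id, if, print}. Thus FOLLOW(S) = {$, id, if, print}.
FOLLOW(F): in S->K F if id, F is followed by if id with FIRST {if}; in H->F, the suffix after F is empty, so FOLLOW(F) ⊇ FOLLOW(H) = {$, id, if, print}. Thus FOLLOW(F) = {$, id, if, print}.
FOLLOW(K): in S->if S K K (occurrence 1), K is followed by K with FIRST {epsilon, id, print}; in S->if S K K (occurrence 1), the suffix after K is nullable, so FOLLOW(K) ⊇ FOLLOW(S) = {$, id, if, print}; in S->if S K K (occurrence 2), the suffix after K is empty, so FOLLOW(K) ⊇ FOLLOW(S) = {$, id, if, print}; in S->K F if id, K is followed by F if id with FIRST {id, if, print}; in F->K, the suffix after K is empty, so FOLLOW(K) ⊇ FOLLOW(F) = {$, id, if, print}; in H->K, the suffix after K is empty, so FOLLOW(K) ⊇ FOLLOW(H) = {$, id, if, print}. Thus FOLLOW(K) = {$, id, if, print}.
FOLLOW(H): in G->print H S, H is followed by S with FIRST {epsilon, id, if, print}; in G->print H S, the suffix after H is nullable, so FOLLOW(H) ⊇ FOLLOW(G) = {if}; in K->G if H H (occurrence 1), H is followed by H with FIRST {epsilon, id, if, print}; in K->G if H H (occurrence 1), the suffix after H is nullable, so FOLLOW(H) ⊇ FOLLOW(K) = {$, id, if, print}; in K->G if H H (occurrence 2), the suffix after H is empty, so FOLLOW(H) ⊇ FOLLOW(K) = {$, id, if, print}. Thus FOLLOW(H) = {$, id, if, print}.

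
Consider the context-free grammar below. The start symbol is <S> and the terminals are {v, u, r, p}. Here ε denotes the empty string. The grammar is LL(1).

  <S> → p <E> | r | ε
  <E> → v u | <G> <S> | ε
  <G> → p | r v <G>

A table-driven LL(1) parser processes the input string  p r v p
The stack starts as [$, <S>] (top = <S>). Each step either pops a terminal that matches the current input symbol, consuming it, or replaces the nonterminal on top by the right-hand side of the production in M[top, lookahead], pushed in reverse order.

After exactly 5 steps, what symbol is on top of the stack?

v

     Stack          Input      Action
  1  $ <S>          p r v p $  expand <S> → p <E>
  2  $ <E> p        p r v p $  match p
  3  $ <E>          r v p $    expand <E> → <G> <S>
  4  $ <S> <G>      r v p $    expand <G> → r v <G>
  5  $ <S> <G> v r  r v p $    match r
Stack after step 5: $ <S> <G> v (top = v).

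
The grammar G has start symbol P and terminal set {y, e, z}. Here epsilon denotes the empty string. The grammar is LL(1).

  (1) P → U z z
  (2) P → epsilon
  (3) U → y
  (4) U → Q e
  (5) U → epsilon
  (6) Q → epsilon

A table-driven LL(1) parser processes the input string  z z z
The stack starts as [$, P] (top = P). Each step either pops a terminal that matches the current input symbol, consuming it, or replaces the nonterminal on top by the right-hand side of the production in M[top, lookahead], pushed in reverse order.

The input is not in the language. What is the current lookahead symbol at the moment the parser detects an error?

z

     Stack    Input    Action
  1  $ P      z z z $  expand P → U z z
  2  $ z z U  z z z $  expand U → epsilon
  3  $ z z    z z z $  match z
  4  $ z      z z $    match z
  5  $        z $      error: stack empty but input remains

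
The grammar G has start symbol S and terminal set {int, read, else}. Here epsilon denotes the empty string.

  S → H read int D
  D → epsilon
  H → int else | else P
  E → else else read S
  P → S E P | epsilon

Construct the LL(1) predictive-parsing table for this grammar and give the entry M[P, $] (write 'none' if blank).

FIRST(D) = {epsilon}
FIRST(H) = {else, int}
FIRST(E) = {else}
FIRST(S) = {else, int}  (via H read int D)
FIRST(P) = {epsilon, else, int}  (via S E P)
FOLLOW(S) includes $ since S is the start symbol.
FOLLOW(H): in S→H read int D, H is followed by read int D with FIRST {read}. Thus FOLLOW(H) = {read}.
FOLLOW(P): in H→else P, the suffix after P is empty, so FOLLOW(P) ⊇ FOLLOW(H) = {read}; in P→S E P, the suffix after P is empty (adds nothing new). Thus FOLLOW(P) = {read}.
For P → S E P: FIRST(S E P) = {else, int}, so it goes in M[P, t] for t ∈ {else, int}.
For P → epsilon: FIRST(epsilon) = {epsilon}, so it goes in M[P, t] for t ∈ {}; since epsilon ∈ FIRST, also for every t ∈ FOLLOW(P) = {read}.
None of these place a production in M[P, $].

none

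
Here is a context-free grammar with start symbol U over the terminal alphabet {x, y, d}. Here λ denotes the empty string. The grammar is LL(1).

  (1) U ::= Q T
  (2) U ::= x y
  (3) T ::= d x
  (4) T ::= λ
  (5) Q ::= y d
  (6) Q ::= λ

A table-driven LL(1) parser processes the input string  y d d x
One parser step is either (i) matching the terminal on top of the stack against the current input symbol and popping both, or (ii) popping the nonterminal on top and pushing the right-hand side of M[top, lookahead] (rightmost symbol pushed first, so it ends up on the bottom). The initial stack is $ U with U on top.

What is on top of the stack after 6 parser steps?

x

     Stack    Input      Action
  1  $ U      y d d x $  expand U ::= Q T
  2  $ T Q    y d d x $  expand Q ::= y d
  3  $ T d y  y d d x $  match y
  4  $ T d    d d x $    match d
  5  $ T      d x $      expand T ::= d x
  6  $ x d    d x $      match d
Stack after step 6: $ x (top = x).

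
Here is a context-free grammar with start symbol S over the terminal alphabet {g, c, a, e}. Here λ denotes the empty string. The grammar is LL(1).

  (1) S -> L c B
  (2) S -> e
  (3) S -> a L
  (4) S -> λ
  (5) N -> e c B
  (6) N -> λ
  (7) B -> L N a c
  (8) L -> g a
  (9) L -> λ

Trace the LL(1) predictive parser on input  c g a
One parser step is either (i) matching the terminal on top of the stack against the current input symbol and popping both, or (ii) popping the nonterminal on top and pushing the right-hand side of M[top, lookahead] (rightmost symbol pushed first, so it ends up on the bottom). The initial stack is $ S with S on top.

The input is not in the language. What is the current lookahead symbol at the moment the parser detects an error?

step 1: stack=$ S  input=c g a $  — expand S -> L c B
step 2: stack=$ B c L  input=c g a $  — expand L -> λ
step 3: stack=$ B c  input=c g a $  — match c
step 4: stack=$ B  input=g a $  — expand B -> L N a c
step 5: stack=$ c a N L  input=g a $  — expand L -> g a
step 6: stack=$ c a N a g  input=g a $  — match g
step 7: stack=$ c a N a  input=a $  — match a
step 8: stack=$ c a N  input=$  — error: M[N, $] is empty

$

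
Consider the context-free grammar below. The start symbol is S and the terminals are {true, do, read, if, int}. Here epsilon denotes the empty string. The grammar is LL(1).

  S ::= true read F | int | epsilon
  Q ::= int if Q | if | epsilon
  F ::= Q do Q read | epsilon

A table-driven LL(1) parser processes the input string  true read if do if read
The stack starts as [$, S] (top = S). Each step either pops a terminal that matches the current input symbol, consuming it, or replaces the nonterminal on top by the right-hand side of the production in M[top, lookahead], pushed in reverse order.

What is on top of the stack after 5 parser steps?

step 1: stack=$ S  input=true read if do if read $  — expand S ::= true read F
step 2: stack=$ F read true  input=true read if do if read $  — match true
step 3: stack=$ F read  input=read if do if read $  — match read
step 4: stack=$ F  input=if do if read $  — expand F ::= Q do Q read
step 5: stack=$ read Q do Q  input=if do if read $  — expand Q ::= if
Stack after step 5: $ read Q do if (top = if).

if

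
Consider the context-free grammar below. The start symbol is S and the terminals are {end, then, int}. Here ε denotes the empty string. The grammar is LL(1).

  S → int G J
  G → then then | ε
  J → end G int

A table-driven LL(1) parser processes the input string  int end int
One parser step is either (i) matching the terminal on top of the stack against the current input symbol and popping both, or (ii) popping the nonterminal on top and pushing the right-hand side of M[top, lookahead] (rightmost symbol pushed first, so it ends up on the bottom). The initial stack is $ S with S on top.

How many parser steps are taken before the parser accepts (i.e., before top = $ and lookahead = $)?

7

step 1: stack=$ S  input=int end int $  — expand S → int G J
step 2: stack=$ J G int  input=int end int $  — match int
step 3: stack=$ J G  input=end int $  — expand G → ε
step 4: stack=$ J  input=end int $  — expand J → end G int
step 5: stack=$ int G end  input=end int $  — match end
step 6: stack=$ int G  input=int $  — expand G → ε
step 7: stack=$ int  input=int $  — match int
Accept reached after 7 steps.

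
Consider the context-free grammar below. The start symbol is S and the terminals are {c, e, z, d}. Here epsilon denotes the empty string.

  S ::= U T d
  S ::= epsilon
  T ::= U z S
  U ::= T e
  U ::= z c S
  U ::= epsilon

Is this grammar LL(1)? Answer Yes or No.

No

FIRST(S) = {epsilon, z}
FIRST(T) = {z}
FIRST(U) = {epsilon, z}
FOLLOW(S) = {$, d, e, z}
FOLLOW(T) = {d, e}
FOLLOW(U) = {z}
Cell M[S, z] receives both S ::= U T d and S ::= epsilon — the grammar is not LL(1).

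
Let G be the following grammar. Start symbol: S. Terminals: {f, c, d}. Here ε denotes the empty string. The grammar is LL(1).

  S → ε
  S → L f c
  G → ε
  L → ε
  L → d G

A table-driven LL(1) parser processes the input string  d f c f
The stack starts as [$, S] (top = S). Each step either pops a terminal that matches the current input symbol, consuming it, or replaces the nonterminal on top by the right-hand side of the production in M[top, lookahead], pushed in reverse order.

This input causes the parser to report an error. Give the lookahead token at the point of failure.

step 1: stack=$ S  input=d f c f $  — expand S → L f c
step 2: stack=$ c f L  input=d f c f $  — expand L → d G
step 3: stack=$ c f G d  input=d f c f $  — match d
step 4: stack=$ c f G  input=f c f $  — expand G → ε
step 5: stack=$ c f  input=f c f $  — match f
step 6: stack=$ c  input=c f $  — match c
step 7: stack=$  input=f $  — error: stack empty but input remains

f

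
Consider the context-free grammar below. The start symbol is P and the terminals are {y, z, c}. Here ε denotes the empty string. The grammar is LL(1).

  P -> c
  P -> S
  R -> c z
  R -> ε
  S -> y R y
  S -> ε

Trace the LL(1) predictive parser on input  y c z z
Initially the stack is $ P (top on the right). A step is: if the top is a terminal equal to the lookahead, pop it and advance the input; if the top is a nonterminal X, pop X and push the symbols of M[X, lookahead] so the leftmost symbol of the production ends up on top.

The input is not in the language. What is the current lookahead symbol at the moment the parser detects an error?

z

     Stack    Input      Action
  1  $ P      y c z z $  expand P -> S
  2  $ S      y c z z $  expand S -> y R y
  3  $ y R y  y c z z $  match y
  4  $ y R    c z z $    expand R -> c z
  5  $ y z c  c z z $    match c
  6  $ y z    z z $      match z
  7  $ y      z $        error: top is terminal y but lookahead is z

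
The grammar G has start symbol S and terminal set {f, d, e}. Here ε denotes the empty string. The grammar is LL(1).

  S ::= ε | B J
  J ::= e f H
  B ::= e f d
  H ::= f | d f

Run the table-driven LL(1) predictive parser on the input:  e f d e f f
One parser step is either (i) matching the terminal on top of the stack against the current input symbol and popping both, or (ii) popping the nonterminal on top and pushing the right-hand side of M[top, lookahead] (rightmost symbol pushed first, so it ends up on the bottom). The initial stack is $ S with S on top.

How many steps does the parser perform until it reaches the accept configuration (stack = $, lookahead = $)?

      Stack      Input          Action
   1  $ S        e f d e f f $  expand S ::= B J
   2  $ J B      e f d e f f $  expand B ::= e f d
   3  $ J d f e  e f d e f f $  match e
   4  $ J d f    f d e f f $    match f
   5  $ J d      d e f f $      match d
   6  $ J        e f f $        expand J ::= e f H
   7  $ H f e    e f f $        match e
   8  $ H f      f f $          match f
   9  $ H        f $            expand H ::= f
  10  $ f        f $            match f
Accept reached after 10 steps.

10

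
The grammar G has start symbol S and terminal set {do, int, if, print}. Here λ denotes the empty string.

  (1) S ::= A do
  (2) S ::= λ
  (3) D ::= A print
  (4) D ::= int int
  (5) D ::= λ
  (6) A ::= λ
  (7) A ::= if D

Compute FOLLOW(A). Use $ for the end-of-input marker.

FIRST(A): from A::=λ we get {λ}; from A::=if D we get {if}. So FIRST(A) = {λ, if}.
FIRST(S): from S::=A do we get {do, if}; from S::=λ we get {λ}. So FIRST(S) = {λ, do, if}.
FIRST(D): from D::=A print we get {if, print}; from D::=int int we get {int}; from D::=λ we get {λ}. So FIRST(D) = {λ, if, int, print}.
FOLLOW(S) includes $ since S is the start symbol.
FOLLOW(S): S appears on no right-hand side. Thus FOLLOW(S) = {$}.
FOLLOW(A): in S::=A do, A is followed by do with FIRST {do}; in D::=A print, A is followed by print with FIRST {print}. Thus FOLLOW(A) = {do, print}.
FOLLOW(D): in A::=if D, the suffix after D is empty, so FOLLOW(D) ⊇ FOLLOW(A) = {do, print}. Thus FOLLOW(D) = {do, print}.

{do, print}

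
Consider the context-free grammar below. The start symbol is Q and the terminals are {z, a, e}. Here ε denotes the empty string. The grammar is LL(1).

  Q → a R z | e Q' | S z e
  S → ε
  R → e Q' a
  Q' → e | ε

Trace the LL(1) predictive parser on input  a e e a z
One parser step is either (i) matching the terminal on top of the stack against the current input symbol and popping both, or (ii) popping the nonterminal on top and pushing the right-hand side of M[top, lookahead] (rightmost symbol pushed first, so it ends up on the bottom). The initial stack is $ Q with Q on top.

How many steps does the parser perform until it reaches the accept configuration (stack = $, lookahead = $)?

8

step 1: stack=$ Q  input=a e e a z $  — expand Q → a R z
step 2: stack=$ z R a  input=a e e a z $  — match a
step 3: stack=$ z R  input=e e a z $  — expand R → e Q' a
step 4: stack=$ z a Q' e  input=e e a z $  — match e
step 5: stack=$ z a Q'  input=e a z $  — expand Q' → e
step 6: stack=$ z a e  input=e a z $  — match e
step 7: stack=$ z a  input=a z $  — match a
step 8: stack=$ z  input=z $  — match z
Accept reached after 8 steps.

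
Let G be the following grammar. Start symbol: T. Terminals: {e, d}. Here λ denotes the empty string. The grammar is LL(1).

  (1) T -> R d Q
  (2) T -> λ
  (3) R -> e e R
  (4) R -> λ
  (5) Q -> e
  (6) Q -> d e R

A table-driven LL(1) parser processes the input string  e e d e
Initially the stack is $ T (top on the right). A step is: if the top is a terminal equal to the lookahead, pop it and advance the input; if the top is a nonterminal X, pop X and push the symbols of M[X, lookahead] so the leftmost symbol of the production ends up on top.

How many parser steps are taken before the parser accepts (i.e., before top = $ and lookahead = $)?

8

     Stack        Input      Action
  1  $ T          e e d e $  expand T -> R d Q
  2  $ Q d R      e e d e $  expand R -> e e R
  3  $ Q d R e e  e e d e $  match e
  4  $ Q d R e    e d e $    match e
  5  $ Q d R      d e $      expand R -> λ
  6  $ Q d        d e $      match d
  7  $ Q          e $        expand Q -> e
  8  $ e          e $        match e
Accept reached after 8 steps.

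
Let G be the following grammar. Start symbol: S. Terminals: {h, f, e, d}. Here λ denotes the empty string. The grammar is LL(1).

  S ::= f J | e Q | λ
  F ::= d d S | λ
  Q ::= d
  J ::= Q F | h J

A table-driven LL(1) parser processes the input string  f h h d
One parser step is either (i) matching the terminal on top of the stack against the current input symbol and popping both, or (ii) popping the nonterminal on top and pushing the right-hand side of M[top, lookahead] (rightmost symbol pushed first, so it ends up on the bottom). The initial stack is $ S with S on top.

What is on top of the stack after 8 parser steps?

step 1: stack=$ S  input=f h h d $  — expand S ::= f J
step 2: stack=$ J f  input=f h h d $  — match f
step 3: stack=$ J  input=h h d $  — expand J ::= h J
step 4: stack=$ J h  input=h h d $  — match h
step 5: stack=$ J  input=h d $  — expand J ::= h J
step 6: stack=$ J h  input=h d $  — match h
step 7: stack=$ J  input=d $  — expand J ::= Q F
step 8: stack=$ F Q  input=d $  — expand Q ::= d
Stack after step 8: $ F d (top = d).

d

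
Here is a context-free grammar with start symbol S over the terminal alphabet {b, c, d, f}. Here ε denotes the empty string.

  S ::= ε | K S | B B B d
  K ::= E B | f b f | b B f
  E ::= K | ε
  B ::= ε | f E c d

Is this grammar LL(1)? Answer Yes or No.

No

FIRST(S) = {ε, b, d, f}
FIRST(K) = {ε, b, f}
FIRST(E) = {ε, b, f}
FIRST(B) = {ε, f}
FOLLOW(S) = {$}
FOLLOW(K) = {$, b, c, d, f}
FOLLOW(E) = {$, b, c, d, f}
FOLLOW(B) = {$, b, c, d, f}
Cell M[B, f] receives both B ::= ε and B ::= f E c d — the grammar is not LL(1).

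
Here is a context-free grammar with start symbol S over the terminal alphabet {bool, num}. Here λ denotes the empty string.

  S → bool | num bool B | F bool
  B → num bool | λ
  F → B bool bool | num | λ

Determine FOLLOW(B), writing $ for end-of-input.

{$, bool}

FIRST(B) = {λ, num}
FIRST(F) = {λ, bool, num}  (via B bool bool)
FIRST(S) = {bool, num}  (via F bool)
FOLLOW(S) includes $ since S is the start symbol.
FOLLOW(S): S appears on no right-hand side. Thus FOLLOW(S) = {$}.
FOLLOW(B): in S→num bool B, the suffix after B is empty, so FOLLOW(B) ⊇ FOLLOW(S) = {$}; in F→B bool bool, B is followed by bool bool with FIRST {bool}. Thus FOLLOW(B) = {$, bool}.
FOLLOW(F): in S→F bool, F is followed by bool with FIRST {bool}. Thus FOLLOW(F) = {bool}.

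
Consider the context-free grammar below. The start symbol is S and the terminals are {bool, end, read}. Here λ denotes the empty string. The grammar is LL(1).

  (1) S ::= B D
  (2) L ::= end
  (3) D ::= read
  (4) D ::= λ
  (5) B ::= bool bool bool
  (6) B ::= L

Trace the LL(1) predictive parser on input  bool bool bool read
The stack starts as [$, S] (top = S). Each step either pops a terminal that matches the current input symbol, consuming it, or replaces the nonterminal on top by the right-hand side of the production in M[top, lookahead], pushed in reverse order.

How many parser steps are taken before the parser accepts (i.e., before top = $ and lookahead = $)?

7

step 1: stack=$ S  input=bool bool bool read $  — expand S ::= B D
step 2: stack=$ D B  input=bool bool bool read $  — expand B ::= bool bool bool
step 3: stack=$ D bool bool bool  input=bool bool bool read $  — match bool
step 4: stack=$ D bool bool  input=bool bool read $  — match bool
step 5: stack=$ D bool  input=bool read $  — match bool
step 6: stack=$ D  input=read $  — expand D ::= read
step 7: stack=$ read  input=read $  — match read
Accept reached after 7 steps.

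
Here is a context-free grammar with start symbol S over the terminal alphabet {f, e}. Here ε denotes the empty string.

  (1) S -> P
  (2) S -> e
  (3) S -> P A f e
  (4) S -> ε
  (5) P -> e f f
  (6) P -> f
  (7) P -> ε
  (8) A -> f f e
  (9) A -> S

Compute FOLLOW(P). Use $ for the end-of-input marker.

{$, e, f}

FIRST(P): from P->e f f we get {e}; from P->f we get {f}; from P->ε we get {ε}. So FIRST(P) = {ε, e, f}.
FIRST(S): from S->P we get {ε, e, f}; from S->e we get {e}; from S->P A f e we get {e, f}; from S->ε we get {ε}. So FIRST(S) = {ε, e, f}.
FIRST(A): from A->f f e we get {f}; from A->S we get {ε, e, f}. So FIRST(A) = {ε, e, f}.
FOLLOW(S) includes $ since S is the start symbol.
FOLLOW(A): in S->P A f e, A is followed by f e with FIRST {f}. Thus FOLLOW(A) = {f}.
FOLLOW(S): in A->S, the suffix after S is empty, so FOLLOW(S) ⊇ FOLLOW(A) = {f}. Thus FOLLOW(S) = {$, f}.
FOLLOW(P): in S->P, the suffix after P is empty, so FOLLOW(P) ⊇ FOLLOW(S) = {$, f}; in S->P A f e, P is followed by A f e with FIRST {e, f}. Thus FOLLOW(P) = {$, e, f}.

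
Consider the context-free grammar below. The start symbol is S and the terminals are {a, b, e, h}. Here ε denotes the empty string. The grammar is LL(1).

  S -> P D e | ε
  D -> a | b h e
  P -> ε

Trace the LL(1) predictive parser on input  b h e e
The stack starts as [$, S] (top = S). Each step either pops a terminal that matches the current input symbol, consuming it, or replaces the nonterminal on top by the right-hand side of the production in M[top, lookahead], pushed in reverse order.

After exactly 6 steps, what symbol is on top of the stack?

step 1: stack=$ S  input=b h e e $  — expand S -> P D e
step 2: stack=$ e D P  input=b h e e $  — expand P -> ε
step 3: stack=$ e D  input=b h e e $  — expand D -> b h e
step 4: stack=$ e e h b  input=b h e e $  — match b
step 5: stack=$ e e h  input=h e e $  — match h
step 6: stack=$ e e  input=e e $  — match e
Stack after step 6: $ e (top = e).

e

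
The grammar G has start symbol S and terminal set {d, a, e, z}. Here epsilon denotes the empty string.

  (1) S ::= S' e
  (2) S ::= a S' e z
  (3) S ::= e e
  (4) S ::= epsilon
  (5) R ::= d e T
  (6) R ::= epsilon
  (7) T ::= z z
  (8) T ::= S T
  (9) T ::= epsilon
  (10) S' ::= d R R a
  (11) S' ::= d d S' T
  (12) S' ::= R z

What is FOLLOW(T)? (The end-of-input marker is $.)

{a, d, e, z}

FIRST(R) = {epsilon, d}
FIRST(S') = {d, z}  (via R z)
FIRST(S) = {epsilon, a, d, e, z}  (via S' e)
FIRST(T) = {epsilon, a, d, e, z}  (via S T)
FOLLOW(S) includes $ since S is the start symbol.
FOLLOW(R): in S'::=d R R a (occurrence 1), R is followed by R a with FIRST {a, d}; in S'::=d R R a (occurrence 2), R is followed by a with FIRST {a}; in S'::=R z, R is followed by z with FIRST {z}. Thus FOLLOW(R) = {a, d, z}.
FOLLOW(S'): in S::=S' e, S' is followed by e with FIRST {e}; in S::=a S' e z, S' is followed by e z with FIRST {e}; in S'::=d d S' T, S' is followed by T with FIRST {epsilon, a, d, e, z}; in S'::=d d S' T, the suffix after S' is nullable (adds nothing new). Thus FOLLOW(S') = {a, d, e, z}.
FOLLOW(T): in R::=d e T, the suffix after T is empty, so FOLLOW(T) ⊇ FOLLOW(R) = {a, d, z}; in T::=S T, the suffix after T is empty (adds nothing new); in S'::=d d S' T, the suffix after T is empty, so FOLLOW(T) ⊇ FOLLOW(S') = {a, d, e, z}. Thus FOLLOW(T) = {a, d, e, z}.
FOLLOW(S): in T::=S T, S is followed by T with FIRST {epsilon, a, d, e, z}; in T::=S T, the suffix after S is nullable, so FOLLOW(S) ⊇ FOLLOW(T) = {a, d, e, z}. Thus FOLLOW(S) = {$, a, d, e, z}.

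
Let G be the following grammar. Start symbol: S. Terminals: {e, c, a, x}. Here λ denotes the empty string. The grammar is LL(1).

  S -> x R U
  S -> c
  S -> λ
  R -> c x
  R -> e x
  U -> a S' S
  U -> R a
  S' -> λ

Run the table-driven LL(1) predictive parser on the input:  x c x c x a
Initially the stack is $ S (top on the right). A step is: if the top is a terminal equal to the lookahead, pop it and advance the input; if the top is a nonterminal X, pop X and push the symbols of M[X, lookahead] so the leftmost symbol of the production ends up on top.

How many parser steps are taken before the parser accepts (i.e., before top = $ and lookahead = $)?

step 1: stack=$ S  input=x c x c x a $  — expand S -> x R U
step 2: stack=$ U R x  input=x c x c x a $  — match x
step 3: stack=$ U R  input=c x c x a $  — expand R -> c x
step 4: stack=$ U x c  input=c x c x a $  — match c
step 5: stack=$ U x  input=x c x a $  — match x
step 6: stack=$ U  input=c x a $  — expand U -> R a
step 7: stack=$ a R  input=c x a $  — expand R -> c x
step 8: stack=$ a x c  input=c x a $  — match c
step 9: stack=$ a x  input=x a $  — match x
step 10: stack=$ a  input=a $  — match a
Accept reached after 10 steps.

10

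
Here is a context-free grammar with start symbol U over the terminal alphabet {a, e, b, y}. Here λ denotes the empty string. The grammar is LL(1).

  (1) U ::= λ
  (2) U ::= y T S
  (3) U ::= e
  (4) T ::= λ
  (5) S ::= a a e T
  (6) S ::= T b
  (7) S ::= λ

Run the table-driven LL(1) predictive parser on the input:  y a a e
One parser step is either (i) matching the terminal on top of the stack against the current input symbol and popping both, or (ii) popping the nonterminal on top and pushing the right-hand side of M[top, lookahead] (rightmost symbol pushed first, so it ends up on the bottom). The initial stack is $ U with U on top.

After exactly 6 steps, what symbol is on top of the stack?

step 1: stack=$ U  input=y a a e $  — expand U ::= y T S
step 2: stack=$ S T y  input=y a a e $  — match y
step 3: stack=$ S T  input=a a e $  — expand T ::= λ
step 4: stack=$ S  input=a a e $  — expand S ::= a a e T
step 5: stack=$ T e a a  input=a a e $  — match a
step 6: stack=$ T e a  input=a e $  — match a
Stack after step 6: $ T e (top = e).

e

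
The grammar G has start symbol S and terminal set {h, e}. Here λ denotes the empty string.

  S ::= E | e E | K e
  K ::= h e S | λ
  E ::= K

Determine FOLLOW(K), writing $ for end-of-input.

FIRST(K): from K::=h e S we get {h}; from K::=λ we get {λ}. So FIRST(K) = {λ, h}.
FIRST(E): from E::=K we get {λ, h}. So FIRST(E) = {λ, h}.
FIRST(S): from S::=E we get {λ, h}; from S::=e E we get {e}; from S::=K e we get {e, h}. So FIRST(S) = {λ, e, h}.
FOLLOW(S) includes $ since S is the start symbol.
FOLLOW(S): in K::=h e S, the suffix after S is empty, so FOLLOW(S) ⊇ FOLLOW(K) = {$, e}. Thus FOLLOW(S) = {$, e}.
FOLLOW(E): in S::=E, the suffix after E is empty, so FOLLOW(E) ⊇ FOLLOW(S) = {$, e}; in S::=e E, the suffix after E is empty, so FOLLOW(E) ⊇ FOLLOW(S) = {$, e}. Thus FOLLOW(E) = {$, e}.
FOLLOW(K): in S::=K e, K is followed by e with FIRST {e}; in E::=K, the suffix after K is empty, so FOLLOW(K) ⊇ FOLLOW(E) = {$, e}. Thus FOLLOW(K) = {$, e}.

{$, e}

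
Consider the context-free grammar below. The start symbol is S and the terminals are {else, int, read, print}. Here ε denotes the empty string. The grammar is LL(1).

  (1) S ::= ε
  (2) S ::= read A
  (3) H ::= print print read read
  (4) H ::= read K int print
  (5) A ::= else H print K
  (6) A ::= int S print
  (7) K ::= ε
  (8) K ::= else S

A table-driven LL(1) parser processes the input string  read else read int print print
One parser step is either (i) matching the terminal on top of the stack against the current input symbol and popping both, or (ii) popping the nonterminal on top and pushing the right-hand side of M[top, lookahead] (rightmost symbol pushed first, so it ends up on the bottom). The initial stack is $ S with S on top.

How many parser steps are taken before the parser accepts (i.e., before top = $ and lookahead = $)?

11

      Stack                       Input                             Action
   1  $ S                         read else read int print print $  expand S ::= read A
   2  $ A read                    read else read int print print $  match read
   3  $ A                         else read int print print $       expand A ::= else H print K
   4  $ K print H else            else read int print print $       match else
   5  $ K print H                 read int print print $            expand H ::= read K int print
   6  $ K print print int K read  read int print print $            match read
   7  $ K print print int K       int print print $                 expand K ::= ε
   8  $ K print print int         int print print $                 match int
   9  $ K print print             print print $                     match print
  10  $ K print                   print $                           match print
  11  $ K                         $                                 expand K ::= ε
Accept reached after 11 steps.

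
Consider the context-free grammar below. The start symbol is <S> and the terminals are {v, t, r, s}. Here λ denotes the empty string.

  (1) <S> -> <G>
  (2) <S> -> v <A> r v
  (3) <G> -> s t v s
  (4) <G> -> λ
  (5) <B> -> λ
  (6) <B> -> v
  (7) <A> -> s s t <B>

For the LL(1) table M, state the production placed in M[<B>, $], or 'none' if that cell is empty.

none

FIRST(<G>) = {λ, s}
FIRST(<B>) = {λ, v}
FIRST(<A>) = {s}
FIRST(<S>) = {λ, s, v}  (via <G>)
FOLLOW(<S>) includes $ since <S> is the start symbol.
FOLLOW(<A>): in <S>->v <A> r v, <A> is followed by r v with FIRST {r}. Thus FOLLOW(<A>) = {r}.
FOLLOW(<B>): in <A>->s s t <B>, the suffix after <B> is empty, so FOLLOW(<B>) ⊇ FOLLOW(<A>) = {r}. Thus FOLLOW(<B>) = {r}.
For <B> -> λ: FIRST(λ) = {λ}, so it goes in M[<B>, t] for t ∈ {}; since λ ∈ FIRST, also for every t ∈ FOLLOW(<B>) = {r}.
For <B> -> v: FIRST(v) = {v}, so it goes in M[<B>, t] for t ∈ {v}.
None of these place a production in M[<B>, $].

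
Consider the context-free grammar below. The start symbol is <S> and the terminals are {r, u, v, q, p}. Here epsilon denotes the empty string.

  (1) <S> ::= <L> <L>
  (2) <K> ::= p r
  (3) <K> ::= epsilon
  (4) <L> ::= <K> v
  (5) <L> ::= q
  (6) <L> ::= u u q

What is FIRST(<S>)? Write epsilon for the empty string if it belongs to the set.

FIRST(<K>) = {epsilon, p}
FIRST(<L>) = {p, q, u, v}  (via <K> v)
FIRST(<S>) = {p, q, u, v}  (via <L> <L>)

{p, q, u, v}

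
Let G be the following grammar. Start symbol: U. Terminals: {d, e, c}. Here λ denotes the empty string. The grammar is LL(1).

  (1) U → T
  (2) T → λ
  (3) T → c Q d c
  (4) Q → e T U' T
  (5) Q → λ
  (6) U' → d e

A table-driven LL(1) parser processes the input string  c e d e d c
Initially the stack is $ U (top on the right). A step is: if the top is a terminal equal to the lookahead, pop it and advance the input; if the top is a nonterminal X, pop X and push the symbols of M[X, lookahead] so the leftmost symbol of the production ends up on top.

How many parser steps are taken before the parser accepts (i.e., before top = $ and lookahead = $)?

12

      Stack           Input          Action
   1  $ U             c e d e d c $  expand U → T
   2  $ T             c e d e d c $  expand T → c Q d c
   3  $ c d Q c       c e d e d c $  match c
   4  $ c d Q         e d e d c $    expand Q → e T U' T
   5  $ c d T U' T e  e d e d c $    match e
   6  $ c d T U' T    d e d c $      expand T → λ
   7  $ c d T U'      d e d c $      expand U' → d e
   8  $ c d T e d     d e d c $      match d
   9  $ c d T e       e d c $        match e
  10  $ c d T         d c $          expand T → λ
  11  $ c d           d c $          match d
  12  $ c             c $            match c
Accept reached after 12 steps.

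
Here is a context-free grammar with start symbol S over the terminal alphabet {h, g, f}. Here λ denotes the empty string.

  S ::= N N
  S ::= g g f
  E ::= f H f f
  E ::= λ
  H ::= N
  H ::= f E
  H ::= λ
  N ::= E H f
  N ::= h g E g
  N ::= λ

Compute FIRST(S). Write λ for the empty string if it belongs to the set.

{λ, f, g, h}

FIRST(E): from E::=f H f f we get {f}; from E::=λ we get {λ}. So FIRST(E) = {λ, f}.
FIRST(S): from S::=N N we get {λ, f, h}; from S::=g g f we get {g}. So FIRST(S) = {λ, f, g, h}.
FIRST(H): from H::=N we get {λ, f, h}; from H::=f E we get {f}; from H::=λ we get {λ}. So FIRST(H) = {λ, f, h}.
FIRST(N): from N::=E H f we get {f, h}; from N::=h g E g we get {h}; from N::=λ we get {λ}. So FIRST(N) = {λ, f, h}.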